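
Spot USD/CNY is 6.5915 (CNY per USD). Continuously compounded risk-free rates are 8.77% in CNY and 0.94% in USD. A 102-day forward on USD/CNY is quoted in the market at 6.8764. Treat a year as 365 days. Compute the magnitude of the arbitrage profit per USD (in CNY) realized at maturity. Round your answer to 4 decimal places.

0.1391 per USD (in CNY)

Fair forward: F* = S·e^(carry·T), with carry = (r_CNY − r_USD) = 0.0877 − 0.0094 = 0.0783
F* = 6.5915 · e^(0.0783 × 102/365) = 6.5915 · e^0.021881 = 6.5915 × 1.022122 = 6.7373
Market 6.8764 > fair 6.7373: forward overpriced → cash-and-carry (buy spot, short the forward).
At maturity, profit = |F_mkt − F*| = |6.8764 − 6.7373| = 0.1391 per USD (in CNY)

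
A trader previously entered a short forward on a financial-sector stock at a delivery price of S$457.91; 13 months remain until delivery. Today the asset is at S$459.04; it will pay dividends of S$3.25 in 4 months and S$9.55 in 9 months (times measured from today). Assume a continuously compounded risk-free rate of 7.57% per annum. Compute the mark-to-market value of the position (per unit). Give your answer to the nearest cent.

-S$24.99

PV(remaining dividends) I = 3.25·e^(−0.0757·4/12) + 9.55·e^(−0.0757·9/12) = 12.1919
Current forward F = (S − I)·e^(rT) = (459.04 − 12.1919)·e^(0.0757·13/12) = 446.8481 × 1.085465 = 485.0380
Value (long) = (F − K)·e^(−rT) = (485.0380 − 457.91) × 0.921264 = 24.9920
Short position value = −(long value) = -S$24.99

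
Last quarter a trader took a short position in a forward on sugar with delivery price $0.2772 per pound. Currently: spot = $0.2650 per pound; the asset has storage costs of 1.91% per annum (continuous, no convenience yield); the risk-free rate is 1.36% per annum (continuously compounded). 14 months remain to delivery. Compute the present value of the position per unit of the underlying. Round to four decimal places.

Current fair forward for the remaining 14 months: F = S·e^((r + u)·T), (r + u) = 0.0136 + 0.0191 = 0.0327
F = 0.2650 · e^(0.0327 × 14/12) = 0.2650 × 1.038887 = 0.2753
Value of long forward = (F − K)·e^(−rT) = (0.2753 − 0.2772) · e^(−0.0136·14/12)
= -0.0019 × 0.984259 = -0.0019
Short position value = −(long value) = $0.0019

$0.0019 per pound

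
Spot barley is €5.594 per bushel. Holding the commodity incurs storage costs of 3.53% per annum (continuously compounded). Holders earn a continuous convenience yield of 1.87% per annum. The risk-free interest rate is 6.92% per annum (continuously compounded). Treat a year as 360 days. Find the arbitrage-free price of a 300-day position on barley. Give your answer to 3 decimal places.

€6.009 per bushel

Net carry = r + u − y = 0.0692 + 0.0353 − 0.0187 = 0.0858
F = S·e^((r+u−y)T) = 5.594 · e^(0.0858 × 300/360) = 5.594 · e^0.071500
= 5.594 × 1.074118 = €6.009 per bushel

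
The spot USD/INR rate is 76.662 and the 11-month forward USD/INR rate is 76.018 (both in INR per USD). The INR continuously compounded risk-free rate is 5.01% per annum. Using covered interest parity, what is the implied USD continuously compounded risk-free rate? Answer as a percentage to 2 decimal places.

F = S·e^((r_INR − r_USD)T) ⇒ r_USD = r_INR − ln(F/S)/T
ln(76.018/76.662) = -0.008436; /(11/12) = -0.009203
r_USD = 0.0501 + 0.009203 = 0.059303
r_USD = 5.93%

5.93%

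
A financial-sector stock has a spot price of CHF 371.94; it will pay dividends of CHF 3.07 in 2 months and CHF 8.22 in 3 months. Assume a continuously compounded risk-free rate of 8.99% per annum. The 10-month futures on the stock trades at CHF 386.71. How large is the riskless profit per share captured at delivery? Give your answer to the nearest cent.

PV(dividends) I = 3.07·e^(−0.0899·2/12) + 8.22·e^(−0.0899·3/12) = 11.0617
Fair futures F* = (S − I)·e^(rT) = (371.94 − 11.0617)·e^0.074917 = 360.8783 × 1.077795 = 388.9528
Market CHF 386.71 < fair 388.9528: forward underpriced → reverse cash-and-carry (short the stock, invest proceeds at r, pay the dividends, go long the forward).
Profit at T = |F_mkt − F*| = |386.71 − 388.9528| = CHF 2.24 per share

CHF 2.24 per share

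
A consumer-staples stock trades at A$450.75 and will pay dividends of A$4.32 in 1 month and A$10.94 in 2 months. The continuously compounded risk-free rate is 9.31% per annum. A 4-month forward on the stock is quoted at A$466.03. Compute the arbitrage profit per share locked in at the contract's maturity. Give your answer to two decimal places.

PV(dividends) I = 4.32·e^(−0.0931·1/12) + 10.94·e^(−0.0931·2/12) = 15.0582
Fair forward F* = (S − I)·e^(rT) = (450.75 − 15.0582)·e^0.031033 = 435.6918 × 1.031520 = 449.4248
Market A$466.03 > fair 449.4248: forward overpriced → cash-and-carry (borrow at r, buy the stock and collect the dividends, short the forward).
Profit at T = |F_mkt − F*| = |466.03 − 449.4248| = A$16.61 per share

A$16.61 per share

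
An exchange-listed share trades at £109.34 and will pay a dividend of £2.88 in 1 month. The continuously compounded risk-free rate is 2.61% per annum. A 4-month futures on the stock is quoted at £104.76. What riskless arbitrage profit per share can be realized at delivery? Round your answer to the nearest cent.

£2.64 per share

PV(dividends) I = 2.88·e^(−0.0261·1/12) = 2.8737
Fair futures F* = (S − I)·e^(rT) = (109.34 − 2.8737)·e^0.008700 = 106.4663 × 1.008738 = 107.3966
Market £104.76 < fair 107.3966: forward underpriced → reverse cash-and-carry (short the stock, invest proceeds at r, pay the dividends, go long the forward).
Profit at T = |F_mkt − F*| = |104.76 − 107.3966| = £2.64 per share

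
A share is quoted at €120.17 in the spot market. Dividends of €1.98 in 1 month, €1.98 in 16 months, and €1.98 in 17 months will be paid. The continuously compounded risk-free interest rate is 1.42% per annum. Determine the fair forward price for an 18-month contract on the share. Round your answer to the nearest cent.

€116.77

PV(dividends) I = 1.98·e^(−0.0142·1/12) + 1.98·e^(−0.0142·16/12) + 1.98·e^(−0.0142·17/12)
I = 1.9777 + 1.9429 + 1.9406 = 5.8612
F = (S − I)·e^(rT) = (120.17 − 5.8612) · e^(0.0142·18/12)
= 114.3088 · e^0.021300 = 114.3088 × 1.021528 = €116.77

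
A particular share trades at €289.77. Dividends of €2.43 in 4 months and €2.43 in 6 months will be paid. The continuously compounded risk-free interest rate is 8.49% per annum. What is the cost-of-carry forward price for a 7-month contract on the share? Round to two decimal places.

€299.55

PV(dividends) I = 2.43·e^(−0.0849·4/12) + 2.43·e^(−0.0849·6/12)
I = 2.3622 + 2.3290 = 4.6912
F = (S − I)·e^(rT) = (289.77 − 4.6912) · e^(0.0849·7/12)
= 285.0788 · e^0.049525 = 285.0788 × 1.050772 = €299.55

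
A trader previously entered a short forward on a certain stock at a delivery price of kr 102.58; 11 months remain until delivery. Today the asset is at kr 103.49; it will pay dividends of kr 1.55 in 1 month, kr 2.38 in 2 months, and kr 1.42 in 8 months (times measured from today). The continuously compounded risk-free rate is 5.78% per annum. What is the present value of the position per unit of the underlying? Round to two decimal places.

-kr 0.94

PV(remaining dividends) I = 1.55·e^(−0.0578·1/12) + 2.38·e^(−0.0578·2/12) + 1.42·e^(−0.0578·8/12) = 5.2661
Current forward F = (S − I)·e^(rT) = (103.49 − 5.2661)·e^(0.0578·11/12) = 98.2239 × 1.054412 = 103.5685
Value (long) = (F − K)·e^(−rT) = (103.5685 − 102.58) × 0.948396 = 0.9375
Short position value = −(long value) = -kr 0.94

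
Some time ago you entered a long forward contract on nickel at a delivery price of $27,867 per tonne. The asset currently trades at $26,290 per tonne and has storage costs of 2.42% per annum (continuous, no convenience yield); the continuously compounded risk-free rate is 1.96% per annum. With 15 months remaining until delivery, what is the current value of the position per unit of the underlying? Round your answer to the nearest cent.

Current fair forward for the remaining 15 months: F = S·e^((r + u)·T), (r + u) = 0.0196 + 0.0242 = 0.0438
F = 26290 · e^(0.0438 × 15/12) = 26290 × 1.05627651 = 27769.5094
Value of long forward = (F − K)·e^(−rT) = (27769.5094 − 27867) · e^(−0.0196·15/12)
= -97.4906 × 0.97579769 = -95.13

-$95.13 per tonne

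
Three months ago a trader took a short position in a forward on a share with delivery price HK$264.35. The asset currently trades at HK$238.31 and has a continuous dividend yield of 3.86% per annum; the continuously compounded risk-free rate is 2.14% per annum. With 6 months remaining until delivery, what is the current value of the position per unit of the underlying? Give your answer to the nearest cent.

Current fair forward for the remaining 6 months: F = S·e^((r − q)·T), (r − q) = 0.0214 − 0.0386 = -0.0172
F = 238.31 · e^(-0.0172 × 6/12) = 238.31 × 0.991437 = 236.2694
Value of long forward = (F − K)·e^(−rT) = (236.2694 − 264.35) · e^(−0.0214·6/12)
= -28.0806 × 0.989357 = -27.78
Short position value = −(long value) = HK$27.78

HK$27.78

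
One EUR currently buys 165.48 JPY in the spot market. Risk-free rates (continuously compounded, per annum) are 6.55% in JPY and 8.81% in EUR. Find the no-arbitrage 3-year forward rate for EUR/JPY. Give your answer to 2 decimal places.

F = S·e^((r_JPY − r_EUR)T) = 165.48 · e^((0.0655 − 0.0881) × 3)
= 165.48 · e^-0.067800 = 165.48 × 0.934447
F = 154.63 JPY per EUR

154.63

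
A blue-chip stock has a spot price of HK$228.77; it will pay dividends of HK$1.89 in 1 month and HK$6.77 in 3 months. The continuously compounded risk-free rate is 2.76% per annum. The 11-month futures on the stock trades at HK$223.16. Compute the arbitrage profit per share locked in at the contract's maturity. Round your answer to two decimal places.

HK$2.64 per share

PV(dividends) I = 1.89·e^(−0.0276·1/12) + 6.77·e^(−0.0276·3/12) = 8.6091
Fair futures F* = (S − I)·e^(rT) = (228.77 − 8.6091)·e^0.025300 = 220.1609 × 1.025623 = 225.8021
Market HK$223.16 < fair 225.8021: forward underpriced → reverse cash-and-carry (short the stock, invest proceeds at r, pay the dividends, go long the forward).
Profit at T = |F_mkt − F*| = |223.16 − 225.8021| = HK$2.64 per share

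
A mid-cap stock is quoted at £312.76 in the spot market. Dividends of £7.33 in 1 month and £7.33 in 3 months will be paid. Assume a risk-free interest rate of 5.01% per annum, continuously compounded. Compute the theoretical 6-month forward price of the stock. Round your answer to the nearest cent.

PV(dividends) I = 7.33·e^(−0.0501·1/12) + 7.33·e^(−0.0501·3/12)
I = 7.2995 + 7.2388 = 14.5383
F = (S − I)·e^(rT) = (312.76 − 14.5383) · e^(0.0501·6/12)
= 298.2217 · e^0.025050 = 298.2217 × 1.025366 = £305.79

£305.79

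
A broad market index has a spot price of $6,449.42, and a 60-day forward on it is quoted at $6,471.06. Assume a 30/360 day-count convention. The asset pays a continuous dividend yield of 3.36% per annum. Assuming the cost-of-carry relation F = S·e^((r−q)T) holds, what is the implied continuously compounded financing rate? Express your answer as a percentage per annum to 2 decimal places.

5.37%

From F = S·e^((r−q)T): (r − q) = ln(F/S)/T
ln(6471.06/6449.42) = ln(1.003355) = 0.003349
(r − q) = 0.003349 / (60/360) = 0.020094
r = ln(F/S)/T + q = 0.020094 + 0.0336 = 0.053694
r = 5.37%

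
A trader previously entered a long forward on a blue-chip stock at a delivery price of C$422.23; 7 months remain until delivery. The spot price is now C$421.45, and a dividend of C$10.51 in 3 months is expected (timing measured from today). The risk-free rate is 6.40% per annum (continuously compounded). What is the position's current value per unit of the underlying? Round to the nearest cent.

C$4.35

PV(remaining dividends) I = 10.51·e^(−0.0640·3/12) = 10.3432
Current forward F = (S − I)·e^(rT) = (421.45 − 10.3432)·e^(0.0640·7/12) = 411.1068 × 1.038039 = 426.7449
Value (long) = (F − K)·e^(−rT) = (426.7449 − 422.23) × 0.963355 = 4.3495
Value = C$4.35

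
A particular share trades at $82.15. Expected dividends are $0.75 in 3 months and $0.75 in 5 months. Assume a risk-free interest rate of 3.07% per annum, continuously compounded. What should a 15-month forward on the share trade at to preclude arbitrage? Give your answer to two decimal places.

PV(dividends) I = 0.75·e^(−0.0307·3/12) + 0.75·e^(−0.0307·5/12)
I = 0.7443 + 0.7405 = 1.4848
F = (S − I)·e^(rT) = (82.15 − 1.4848) · e^(0.0307·15/12)
= 80.6652 · e^0.038375 = 80.6652 × 1.039121 = $83.82

$83.82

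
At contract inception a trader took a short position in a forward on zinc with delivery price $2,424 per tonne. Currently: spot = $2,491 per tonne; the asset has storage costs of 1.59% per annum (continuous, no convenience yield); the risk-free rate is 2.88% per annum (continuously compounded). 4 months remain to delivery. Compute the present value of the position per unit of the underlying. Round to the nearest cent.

-$103.40 per tonne

Current fair forward for the remaining 4 months: F = S·e^((r + u)·T), (r + u) = 0.0288 + 0.0159 = 0.0447
F = 2491 · e^(0.0447 × 4/12) = 2491 × 1.01501156 = 2528.3938
Value of long forward = (F − K)·e^(−rT) = (2528.3938 − 2424) · e^(−0.0288·4/12)
= 104.3938 × 0.99044593 = 103.40
Short position value = −(long value) = -$103.40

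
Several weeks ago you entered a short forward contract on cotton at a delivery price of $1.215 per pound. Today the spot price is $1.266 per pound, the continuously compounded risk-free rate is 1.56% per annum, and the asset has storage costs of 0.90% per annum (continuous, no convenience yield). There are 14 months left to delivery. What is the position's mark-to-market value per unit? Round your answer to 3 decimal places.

Current fair forward for the remaining 14 months: F = S·e^((r + u)·T), (r + u) = 0.0156 + 0.0090 = 0.0246
F = 1.266 · e^(0.0246 × 14/12) = 1.266 × 1.029116 = 1.3029
Value of long forward = (F − K)·e^(−rT) = (1.3029 − 1.215) · e^(−0.0156·14/12)
= 0.0879 × 0.981965 = 0.086
Short position value = −(long value) = -$0.086

-$0.086 per pound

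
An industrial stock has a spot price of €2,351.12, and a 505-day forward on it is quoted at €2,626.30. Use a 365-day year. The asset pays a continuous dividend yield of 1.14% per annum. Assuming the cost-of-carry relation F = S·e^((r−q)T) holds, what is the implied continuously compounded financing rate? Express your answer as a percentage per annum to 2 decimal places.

From F = S·e^((r−q)T): (r − q) = ln(F/S)/T
ln(2626.30/2351.12) = ln(1.117042) = 0.110684
(r − q) = 0.110684 / (505/365) = 0.079999
r = ln(F/S)/T + q = 0.079999 + 0.0114 = 0.091399
r = 9.14%

9.14%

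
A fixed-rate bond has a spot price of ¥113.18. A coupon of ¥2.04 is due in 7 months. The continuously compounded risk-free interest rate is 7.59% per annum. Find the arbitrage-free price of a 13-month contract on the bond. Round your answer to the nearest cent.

¥120.76

PV(coupons) I = 2.04·e^(−0.0759·7/12)
I = 1.9516
F = (S − I)·e^(rT) = (113.18 − 1.9516) · e^(0.0759·13/12)
= 111.2284 · e^0.082225 = 111.2284 × 1.085700 = ¥120.76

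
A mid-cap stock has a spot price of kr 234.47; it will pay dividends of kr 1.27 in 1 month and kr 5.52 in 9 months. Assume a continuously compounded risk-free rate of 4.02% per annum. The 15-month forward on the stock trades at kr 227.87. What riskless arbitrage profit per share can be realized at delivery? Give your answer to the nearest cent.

kr 11.72 per share

PV(dividends) I = 1.27·e^(−0.0402·1/12) + 5.52·e^(−0.0402·9/12) = 6.6218
Fair forward F* = (S − I)·e^(rT) = (234.47 − 6.6218)·e^0.050250 = 227.8482 × 1.051534 = 239.5901
Market kr 227.87 < fair 239.5901: forward underpriced → reverse cash-and-carry (short the stock, invest proceeds at r, pay the dividends, go long the forward).
Profit at T = |F_mkt − F*| = |227.87 − 239.5901| = kr 11.72 per share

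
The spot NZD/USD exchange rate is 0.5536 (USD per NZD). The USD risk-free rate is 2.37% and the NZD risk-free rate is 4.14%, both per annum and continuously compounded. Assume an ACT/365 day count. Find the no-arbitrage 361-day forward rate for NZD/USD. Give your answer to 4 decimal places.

F = S·e^((r_USD − r_NZD)T) = 0.5536 · e^((0.0237 − 0.0414) × 361/365)
= 0.5536 · e^-0.017506 = 0.5536 × 0.982646
F = 0.5440 USD per NZD

0.5440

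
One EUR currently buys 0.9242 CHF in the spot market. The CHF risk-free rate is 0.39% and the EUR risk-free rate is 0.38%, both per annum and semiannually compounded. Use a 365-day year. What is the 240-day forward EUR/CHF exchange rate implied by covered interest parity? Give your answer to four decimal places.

By covered interest parity, F = S · (1+r_CHF/2)^(2T) / (1+r_EUR/2)^(2T)
= 0.9242 × 1.002565 / 1.002499 = 0.9242 × 1.000066
F = 0.9243 CHF per EUR

0.9243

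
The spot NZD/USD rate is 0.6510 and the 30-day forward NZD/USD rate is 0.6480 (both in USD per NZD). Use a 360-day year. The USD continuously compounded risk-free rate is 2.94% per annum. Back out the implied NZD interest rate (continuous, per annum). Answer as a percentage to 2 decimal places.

F = S·e^((r_USD − r_NZD)T) ⇒ r_NZD = r_USD − ln(F/S)/T
ln(0.6480/0.6510) = -0.004619; /(30/360) = -0.055428
r_NZD = 0.0294 + 0.055428 = 0.084828
r_NZD = 8.48%

8.48%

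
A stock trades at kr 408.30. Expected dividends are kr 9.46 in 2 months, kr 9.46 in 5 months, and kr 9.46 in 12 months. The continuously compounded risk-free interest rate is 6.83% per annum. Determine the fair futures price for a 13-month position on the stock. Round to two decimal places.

kr 410.17

PV(dividends) I = 9.46·e^(−0.0683·2/12) + 9.46·e^(−0.0683·5/12) + 9.46·e^(−0.0683·12/12)
I = 9.3529 + 9.1946 + 8.8355 = 27.3830
F = (S − I)·e^(rT) = (408.30 − 27.3830) · e^(0.0683·13/12)
= 380.9170 · e^0.073992 = 380.9170 × 1.076798 = kr 410.17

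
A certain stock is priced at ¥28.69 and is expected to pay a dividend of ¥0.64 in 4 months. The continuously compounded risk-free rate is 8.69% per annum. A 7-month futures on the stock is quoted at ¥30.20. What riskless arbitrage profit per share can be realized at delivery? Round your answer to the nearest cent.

PV(dividends) I = 0.64·e^(−0.0869·4/12) = 0.6217
Fair futures F* = (S − I)·e^(rT) = (28.69 − 0.6217)·e^0.050692 = 28.0683 × 1.051999 = 29.5278
Market ¥30.20 > fair 29.5278: forward overpriced → cash-and-carry (borrow at r, buy the stock and collect the dividends, short the forward).
Profit at T = |F_mkt − F*| = |30.20 − 29.5278| = ¥0.67 per share

¥0.67 per share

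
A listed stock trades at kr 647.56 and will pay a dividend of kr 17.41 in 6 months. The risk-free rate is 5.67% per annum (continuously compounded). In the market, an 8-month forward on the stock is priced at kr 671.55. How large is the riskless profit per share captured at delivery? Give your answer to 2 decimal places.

PV(dividends) I = 17.41·e^(−0.0567·6/12) = 16.9234
Fair forward F* = (S − I)·e^(rT) = (647.56 − 16.9234)·e^0.037800 = 630.6366 × 1.038524 = 654.9312
Market kr 671.55 > fair 654.9312: forward overpriced → cash-and-carry (borrow at r, buy the stock and collect the dividends, short the forward).
Profit at T = |F_mkt − F*| = |671.55 − 654.9312| = kr 16.62 per share

kr 16.62 per share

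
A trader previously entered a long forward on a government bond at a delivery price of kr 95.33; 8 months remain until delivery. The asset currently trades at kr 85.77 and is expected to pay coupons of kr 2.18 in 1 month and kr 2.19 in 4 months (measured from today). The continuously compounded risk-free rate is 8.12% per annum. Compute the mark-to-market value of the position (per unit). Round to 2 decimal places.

PV(remaining coupons) I = 2.18·e^(−0.0812·1/12) + 2.19·e^(−0.0812·4/12) = 4.2968
Current forward F = (S − I)·e^(rT) = (85.77 − 4.2968)·e^(0.0812·8/12) = 81.4732 × 1.055625 = 86.0051
Value (long) = (F − K)·e^(−rT) = (86.0051 − 95.33) × 0.947306 = -8.8335
Value = -kr 8.83

-kr 8.83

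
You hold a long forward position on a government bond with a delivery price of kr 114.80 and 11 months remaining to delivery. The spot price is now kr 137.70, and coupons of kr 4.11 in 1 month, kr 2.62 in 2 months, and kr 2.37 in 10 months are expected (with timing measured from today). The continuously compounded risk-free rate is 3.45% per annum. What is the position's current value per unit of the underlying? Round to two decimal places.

kr 17.47

PV(remaining coupons) I = 4.11·e^(−0.0345·1/12) + 2.62·e^(−0.0345·2/12) + 2.37·e^(−0.0345·10/12) = 9.0060
Current forward F = (S − I)·e^(rT) = (137.70 − 9.0060)·e^(0.0345·11/12) = 128.6940 × 1.032130 = 132.8289
Value (long) = (F − K)·e^(−rT) = (132.8289 − 114.80) × 0.968870 = 17.4677
Value = kr 17.47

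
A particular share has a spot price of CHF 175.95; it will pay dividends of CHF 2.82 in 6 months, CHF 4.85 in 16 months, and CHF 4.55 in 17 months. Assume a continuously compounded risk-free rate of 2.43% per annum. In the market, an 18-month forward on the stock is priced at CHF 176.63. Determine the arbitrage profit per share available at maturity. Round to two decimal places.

PV(dividends) I = 2.82·e^(−0.0243·6/12) + 4.85·e^(−0.0243·16/12) + 4.55·e^(−0.0243·17/12) = 11.8774
Fair forward F* = (S − I)·e^(rT) = (175.95 − 11.8774)·e^0.036450 = 164.0726 × 1.037122 = 170.1633
Market CHF 176.63 > fair 170.1633: forward overpriced → cash-and-carry (borrow at r, buy the stock and collect the dividends, short the forward).
Profit at T = |F_mkt − F*| = |176.63 − 170.1633| = CHF 6.47 per share

CHF 6.47 per share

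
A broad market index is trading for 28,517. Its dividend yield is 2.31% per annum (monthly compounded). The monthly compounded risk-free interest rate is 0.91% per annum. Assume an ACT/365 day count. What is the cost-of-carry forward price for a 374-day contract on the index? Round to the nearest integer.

F = S · (1+r/12)^(12T) / (1+q/12)^(12T)
= 28517 × 1.009364 / 1.023929 = 28517 × 0.985775
F = 28,111

28,111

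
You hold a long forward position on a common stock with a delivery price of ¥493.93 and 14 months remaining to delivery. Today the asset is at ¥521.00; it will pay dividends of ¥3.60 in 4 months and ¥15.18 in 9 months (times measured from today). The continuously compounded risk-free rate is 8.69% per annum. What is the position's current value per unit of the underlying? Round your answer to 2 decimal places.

PV(remaining dividends) I = 3.60·e^(−0.0869·4/12) + 15.18·e^(−0.0869·9/12) = 17.7194
Current forward F = (S − I)·e^(rT) = (521.00 − 17.7194)·e^(0.0869·14/12) = 503.2806 × 1.106701 = 556.9811
Value (long) = (F − K)·e^(−rT) = (556.9811 − 493.93) × 0.903587 = 56.9722
Value = ¥56.97

¥56.97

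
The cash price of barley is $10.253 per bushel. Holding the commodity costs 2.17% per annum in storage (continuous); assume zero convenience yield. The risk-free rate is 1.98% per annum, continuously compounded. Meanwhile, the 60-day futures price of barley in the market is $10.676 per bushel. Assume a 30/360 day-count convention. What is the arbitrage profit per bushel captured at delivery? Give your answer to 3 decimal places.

Fair futures: F* = S·e^(carry·T), with carry = (r + u) = 0.0198 + 0.0217 = 0.0415
F* = 10.253 · e^(0.0415 × 60/360) = 10.253 · e^0.006917 = 10.253 × 1.006941 = $10.3242
Market $10.676 > fair $10.3242: forward overpriced → cash-and-carry (buy spot, short the forward).
At maturity, profit = |F_mkt − F*| = |10.676 − 10.3242| = $0.352 per bushel

$0.352 per bushel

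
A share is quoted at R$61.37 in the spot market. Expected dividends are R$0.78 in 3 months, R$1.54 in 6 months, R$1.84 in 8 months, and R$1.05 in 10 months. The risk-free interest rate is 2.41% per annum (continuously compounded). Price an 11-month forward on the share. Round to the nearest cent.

PV(dividends) I = 0.78·e^(−0.0241·3/12) + 1.54·e^(−0.0241·6/12) + 1.84·e^(−0.0241·8/12) + 1.05·e^(−0.0241·10/12)
I = 0.7753 + 1.5216 + 1.8107 + 1.0291 = 5.1367
F = (S − I)·e^(rT) = (61.37 − 5.1367) · e^(0.0241·11/12)
= 56.2333 · e^0.022092 = 56.2333 × 1.022338 = R$57.49

R$57.49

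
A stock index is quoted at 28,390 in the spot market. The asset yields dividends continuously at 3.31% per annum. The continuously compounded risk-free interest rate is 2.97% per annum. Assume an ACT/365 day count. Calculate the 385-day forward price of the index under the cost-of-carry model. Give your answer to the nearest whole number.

28,288

F = S·e^((r − q)T) = 28390 · e^((0.0297 − 0.0331) × 385/365)
= 28390 · e^-0.003586 = 28390 × 0.996420
F = 28,288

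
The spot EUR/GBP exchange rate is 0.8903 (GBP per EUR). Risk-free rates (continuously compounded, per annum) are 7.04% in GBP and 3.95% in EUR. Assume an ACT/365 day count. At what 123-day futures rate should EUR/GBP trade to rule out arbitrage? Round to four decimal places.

F = S·e^((r_GBP − r_EUR)T) = 0.8903 · e^((0.0704 − 0.0395) × 123/365)
= 0.8903 · e^0.010413 = 0.8903 × 1.010467
F = 0.8996 GBP per EUR

0.8996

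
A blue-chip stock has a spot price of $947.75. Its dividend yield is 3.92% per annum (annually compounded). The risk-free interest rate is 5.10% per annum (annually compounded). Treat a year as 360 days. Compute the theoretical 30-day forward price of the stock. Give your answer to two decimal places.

F = S · (1+r)^T / (1+q)^T
= 947.75 × 1.004154 / 1.003209 = 947.75 × 1.000942
F = $948.64

$948.64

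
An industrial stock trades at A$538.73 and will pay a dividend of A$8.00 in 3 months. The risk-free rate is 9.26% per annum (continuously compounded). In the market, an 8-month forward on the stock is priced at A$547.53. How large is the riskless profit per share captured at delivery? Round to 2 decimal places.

PV(dividends) I = 8.00·e^(−0.0926·3/12) = 7.8169
Fair forward F* = (S − I)·e^(rT) = (538.73 − 7.8169)·e^0.061733 = 530.9131 × 1.063678 = 564.7206
Market A$547.53 < fair 564.7206: forward underpriced → reverse cash-and-carry (short the stock, invest proceeds at r, pay the dividends, go long the forward).
Profit at T = |F_mkt − F*| = |547.53 − 564.7206| = A$17.19 per share

A$17.19 per share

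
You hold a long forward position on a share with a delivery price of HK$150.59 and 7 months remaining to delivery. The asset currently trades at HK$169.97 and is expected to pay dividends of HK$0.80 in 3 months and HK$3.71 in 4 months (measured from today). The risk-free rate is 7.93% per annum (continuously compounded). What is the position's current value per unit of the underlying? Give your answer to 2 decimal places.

HK$21.79

PV(remaining dividends) I = 0.80·e^(−0.0793·3/12) + 3.71·e^(−0.0793·4/12) = 4.3975
Current forward F = (S − I)·e^(rT) = (169.97 − 4.3975)·e^(0.0793·7/12) = 165.5725 × 1.047345 = 173.4115
Value (long) = (F − K)·e^(−rT) = (173.4115 − 150.59) × 0.954795 = 21.7899
Value = HK$21.79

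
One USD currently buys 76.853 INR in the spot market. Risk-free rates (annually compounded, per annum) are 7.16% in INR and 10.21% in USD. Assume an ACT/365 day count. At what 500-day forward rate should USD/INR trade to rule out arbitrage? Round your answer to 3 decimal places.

73.954

By covered interest parity, F = S · (1+r_INR)^T / (1+r_USD)^T
= 76.853 × 1.099362 / 1.142449 = 76.853 × 0.962285
F = 73.954 INR per USD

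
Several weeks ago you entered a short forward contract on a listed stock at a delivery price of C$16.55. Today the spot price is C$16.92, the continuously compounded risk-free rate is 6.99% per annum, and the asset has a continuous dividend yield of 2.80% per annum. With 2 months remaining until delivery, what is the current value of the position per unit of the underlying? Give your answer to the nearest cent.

-C$0.48

Current fair forward for the remaining 2 months: F = S·e^((r − q)·T), (r − q) = 0.0699 − 0.0280 = 0.0419
F = 16.92 · e^(0.0419 × 2/12) = 16.92 × 1.007008 = 17.0386
Value of long forward = (F − K)·e^(−rT) = (17.0386 − 16.55) · e^(−0.0699·2/12)
= 0.4886 × 0.988418 = 0.48
Short position value = −(long value) = -C$0.48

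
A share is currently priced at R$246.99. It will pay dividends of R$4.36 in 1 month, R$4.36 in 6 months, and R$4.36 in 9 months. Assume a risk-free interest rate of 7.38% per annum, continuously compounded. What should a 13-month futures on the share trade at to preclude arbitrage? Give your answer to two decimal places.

R$253.83

PV(dividends) I = 4.36·e^(−0.0738·1/12) + 4.36·e^(−0.0738·6/12) + 4.36·e^(−0.0738·9/12)
I = 4.3333 + 4.2020 + 4.1252 = 12.6605
F = (S − I)·e^(rT) = (246.99 − 12.6605) · e^(0.0738·13/12)
= 234.3295 · e^0.079950 = 234.3295 × 1.083233 = R$253.83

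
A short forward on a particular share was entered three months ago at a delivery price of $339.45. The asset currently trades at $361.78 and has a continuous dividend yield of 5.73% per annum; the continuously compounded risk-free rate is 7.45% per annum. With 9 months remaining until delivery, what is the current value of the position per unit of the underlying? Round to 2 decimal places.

Current fair forward for the remaining 9 months: F = S·e^((r − q)·T), (r − q) = 0.0745 − 0.0573 = 0.0172
F = 361.78 · e^(0.0172 × 9/12) = 361.78 × 1.012984 = 366.4774
Value of long forward = (F − K)·e^(−rT) = (366.4774 − 339.45) · e^(−0.0745·9/12)
= 27.0274 × 0.945657 = 25.56
Short position value = −(long value) = -$25.56

-$25.56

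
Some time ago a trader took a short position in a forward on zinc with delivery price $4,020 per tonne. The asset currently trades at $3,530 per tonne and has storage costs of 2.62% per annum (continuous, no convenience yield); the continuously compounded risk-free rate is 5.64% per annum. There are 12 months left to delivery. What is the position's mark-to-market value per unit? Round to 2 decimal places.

$175.84 per tonne

Current fair forward for the remaining 12 months: F = S·e^((r + u)·T), (r + u) = 0.0564 + 0.0262 = 0.0826
F = 3530 · e^(0.0826 × 12/12) = 3530 × 1.08610728 = 3833.9587
Value of long forward = (F − K)·e^(−rT) = (3833.9587 − 4020) · e^(−0.0564·12/12)
= -186.0413 × 0.94516100 = -175.84
Short position value = −(long value) = $175.84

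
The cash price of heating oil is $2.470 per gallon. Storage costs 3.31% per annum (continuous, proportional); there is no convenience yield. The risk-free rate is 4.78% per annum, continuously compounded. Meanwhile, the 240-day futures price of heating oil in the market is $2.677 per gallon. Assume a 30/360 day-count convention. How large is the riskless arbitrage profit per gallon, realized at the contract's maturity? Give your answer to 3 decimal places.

Fair futures: F* = S·e^(carry·T), with carry = (r + u) = 0.0478 + 0.0331 = 0.0809
F* = 2.470 · e^(0.0809 × 240/360) = 2.470 · e^0.053933 = 2.470 × 1.055414 = $2.6069
Market $2.677 > fair $2.6069: forward overpriced → cash-and-carry (buy spot, short the forward).
At maturity, profit = |F_mkt − F*| = |2.677 − 2.6069| = $0.070 per gallon

$0.070 per gallon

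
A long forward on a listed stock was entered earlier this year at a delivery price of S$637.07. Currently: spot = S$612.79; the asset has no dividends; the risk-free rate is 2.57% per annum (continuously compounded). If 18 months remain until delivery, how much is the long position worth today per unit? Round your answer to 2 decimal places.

Current fair forward for the remaining 18 months: F = S·e^(r·T), r = 0.0257
F = 612.79 · e^(0.0257 × 18/12) = 612.79 × 1.039303 = 636.8745
Value of long forward = (F − K)·e^(−rT) = (636.8745 − 637.07) · e^(−0.0257·18/12)
= -0.1955 × 0.962184 = -0.19

-S$0.19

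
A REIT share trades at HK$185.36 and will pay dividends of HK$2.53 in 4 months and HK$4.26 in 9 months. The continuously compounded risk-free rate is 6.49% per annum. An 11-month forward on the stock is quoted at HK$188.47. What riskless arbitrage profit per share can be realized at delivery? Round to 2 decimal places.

HK$1.32 per share

PV(dividends) I = 2.53·e^(−0.0649·4/12) + 4.26·e^(−0.0649·9/12) = 6.5335
Fair forward F* = (S − I)·e^(rT) = (185.36 − 6.5335)·e^0.059492 = 178.8265 × 1.061297 = 189.7880
Market HK$188.47 < fair 189.7880: forward underpriced → reverse cash-and-carry (short the stock, invest proceeds at r, pay the dividends, go long the forward).
Profit at T = |F_mkt − F*| = |188.47 − 189.7880| = HK$1.32 per share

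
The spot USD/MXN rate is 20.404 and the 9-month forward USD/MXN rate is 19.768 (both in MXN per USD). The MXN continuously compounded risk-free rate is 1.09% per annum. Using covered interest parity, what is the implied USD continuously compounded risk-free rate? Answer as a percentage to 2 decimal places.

5.31%

F = S·e^((r_MXN − r_USD)T) ⇒ r_USD = r_MXN − ln(F/S)/T
ln(19.768/20.404) = -0.031666; /(9/12) = -0.042221
r_USD = 0.0109 + 0.042221 = 0.053121
r_USD = 5.31%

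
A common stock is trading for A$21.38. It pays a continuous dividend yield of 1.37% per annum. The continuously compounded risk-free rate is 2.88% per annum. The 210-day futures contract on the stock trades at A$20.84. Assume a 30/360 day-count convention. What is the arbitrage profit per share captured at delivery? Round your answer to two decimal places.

A$0.73 per share

Fair futures: F* = S·e^(carry·T), with carry = (r − q) = 0.0288 − 0.0137 = 0.0151
F* = 21.38 · e^(0.0151 × 210/360) = 21.38 · e^0.008808 = 21.38 × 1.008847 = A$21.5691
Market A$20.84 < fair A$21.5691: forward underpriced → reverse cash-and-carry (short spot, go long the forward).
At maturity, profit = |F_mkt − F*| = |20.84 − 21.5691| = A$0.73 per share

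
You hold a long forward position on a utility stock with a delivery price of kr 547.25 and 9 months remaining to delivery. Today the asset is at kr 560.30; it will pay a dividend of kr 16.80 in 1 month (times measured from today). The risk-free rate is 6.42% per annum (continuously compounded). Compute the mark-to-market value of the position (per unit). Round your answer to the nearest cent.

kr 22.07

PV(remaining dividends) I = 16.80·e^(−0.0642·1/12) = 16.7104
Current forward F = (S − I)·e^(rT) = (560.30 − 16.7104)·e^(0.0642·9/12) = 543.5896 × 1.049328 = 570.4038
Value (long) = (F − K)·e^(−rT) = (570.4038 − 547.25) × 0.952991 = 22.0654
Value = kr 22.07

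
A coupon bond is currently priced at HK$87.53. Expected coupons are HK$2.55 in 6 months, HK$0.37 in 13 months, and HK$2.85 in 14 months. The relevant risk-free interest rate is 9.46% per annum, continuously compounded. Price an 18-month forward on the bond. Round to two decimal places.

PV(coupons) I = 2.55·e^(−0.0946·6/12) + 0.37·e^(−0.0946·13/12) + 2.85·e^(−0.0946·14/12)
I = 2.4322 + 0.3340 + 2.5522 = 5.3184
F = (S − I)·e^(rT) = (87.53 − 5.3184) · e^(0.0946·18/12)
= 82.2116 · e^0.141900 = 82.2116 × 1.152461 = HK$94.75

HK$94.75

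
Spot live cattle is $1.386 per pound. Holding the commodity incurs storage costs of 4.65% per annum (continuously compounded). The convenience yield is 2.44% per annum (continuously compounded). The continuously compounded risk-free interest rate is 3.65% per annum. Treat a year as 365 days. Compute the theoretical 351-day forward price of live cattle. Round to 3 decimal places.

$1.466 per pound

Net carry = r + u − y = 0.0365 + 0.0465 − 0.0244 = 0.0586
F = S·e^((r+u−y)T) = 1.386 · e^(0.0586 × 351/365) = 1.386 · e^0.056352
= 1.386 × 1.057970 = $1.466 per pound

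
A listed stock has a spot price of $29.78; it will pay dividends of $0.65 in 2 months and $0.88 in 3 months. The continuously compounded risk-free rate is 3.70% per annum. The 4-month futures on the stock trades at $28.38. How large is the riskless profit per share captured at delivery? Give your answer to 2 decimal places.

PV(dividends) I = 0.65·e^(−0.0370·2/12) + 0.88·e^(−0.0370·3/12) = 1.5179
Fair futures F* = (S − I)·e^(rT) = (29.78 − 1.5179)·e^0.012333 = 28.2621 × 1.012409 = 28.6128
Market $28.38 < fair 28.6128: forward underpriced → reverse cash-and-carry (short the stock, invest proceeds at r, pay the dividends, go long the forward).
Profit at T = |F_mkt − F*| = |28.38 − 28.6128| = $0.23 per share

$0.23 per share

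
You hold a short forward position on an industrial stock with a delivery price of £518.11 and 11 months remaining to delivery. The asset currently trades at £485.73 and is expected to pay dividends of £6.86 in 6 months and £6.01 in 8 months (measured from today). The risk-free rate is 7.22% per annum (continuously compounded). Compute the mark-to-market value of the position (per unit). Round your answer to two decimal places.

PV(remaining dividends) I = 6.86·e^(−0.0722·6/12) + 6.01·e^(−0.0722·8/12) = 12.3443
Current forward F = (S − I)·e^(rT) = (485.73 − 12.3443)·e^(0.0722·11/12) = 473.3857 × 1.068423 = 505.7762
Value (long) = (F − K)·e^(−rT) = (505.7762 − 518.11) × 0.935959 = -11.5439
Short position value = −(long value) = £11.54

£11.54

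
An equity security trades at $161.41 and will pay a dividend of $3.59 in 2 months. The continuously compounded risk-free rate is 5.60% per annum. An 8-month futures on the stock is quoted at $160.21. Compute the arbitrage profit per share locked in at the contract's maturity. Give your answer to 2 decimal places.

$3.65 per share

PV(dividends) I = 3.59·e^(−0.0560·2/12) = 3.5566
Fair futures F* = (S − I)·e^(rT) = (161.41 − 3.5566)·e^0.037333 = 157.8534 × 1.038039 = 163.8580
Market $160.21 < fair 163.8580: forward underpriced → reverse cash-and-carry (short the stock, invest proceeds at r, pay the dividends, go long the forward).
Profit at T = |F_mkt − F*| = |160.21 − 163.8580| = $3.65 per share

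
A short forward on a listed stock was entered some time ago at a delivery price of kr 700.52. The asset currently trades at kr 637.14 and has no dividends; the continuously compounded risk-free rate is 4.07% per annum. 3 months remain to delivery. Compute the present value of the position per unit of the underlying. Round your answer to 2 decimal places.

Current fair forward for the remaining 3 months: F = S·e^(r·T), r = 0.0407
F = 637.14 · e^(0.0407 × 3/12) = 637.14 × 1.010227 = 643.6560
Value of long forward = (F − K)·e^(−rT) = (643.6560 − 700.52) · e^(−0.0407·3/12)
= -56.8640 × 0.989877 = -56.29
Short position value = −(long value) = kr 56.29

kr 56.29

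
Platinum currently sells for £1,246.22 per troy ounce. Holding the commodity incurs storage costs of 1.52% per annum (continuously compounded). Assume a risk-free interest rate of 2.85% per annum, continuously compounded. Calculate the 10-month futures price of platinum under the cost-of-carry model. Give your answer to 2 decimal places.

Net carry = r + u − y = 0.0285 + 0.0152 − 0.0000 = 0.0437
F = S·e^((r+u−y)T) = 1246.22 · e^(0.0437 × 10/12) = 1246.22 · e^0.03641667
= 1246.22 × 1.03708788 = £1,292.44 per troy ounce

£1,292.44 per troy ounce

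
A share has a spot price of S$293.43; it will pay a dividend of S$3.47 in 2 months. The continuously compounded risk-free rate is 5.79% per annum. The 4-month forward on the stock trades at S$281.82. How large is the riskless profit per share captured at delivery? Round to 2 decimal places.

S$13.82 per share

PV(dividends) I = 3.47·e^(−0.0579·2/12) = 3.4367
Fair forward F* = (S − I)·e^(rT) = (293.43 − 3.4367)·e^0.019300 = 289.9933 × 1.019487 = 295.6444
Market S$281.82 < fair 295.6444: forward underpriced → reverse cash-and-carry (short the stock, invest proceeds at r, pay the dividends, go long the forward).
Profit at T = |F_mkt − F*| = |281.82 − 295.6444| = S$13.82 per share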